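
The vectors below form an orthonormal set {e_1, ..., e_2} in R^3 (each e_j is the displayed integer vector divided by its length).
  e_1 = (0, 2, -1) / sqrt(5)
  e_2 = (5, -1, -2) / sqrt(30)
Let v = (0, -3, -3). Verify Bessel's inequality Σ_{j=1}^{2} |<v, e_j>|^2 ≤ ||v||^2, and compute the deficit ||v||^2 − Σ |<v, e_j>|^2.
Σ |<v, e_j>|^2 = 9/2; ||v||^2 = 18; deficit = 27/2

Write each e_j = u_j / sqrt(<u_j, u_j>) where u_j is the displayed integer vector. Then <v, e_j> = <v, u_j> / sqrt(<u_j, u_j>), so |<v, e_j>|^2 = <v, u_j>^2 / <u_j, u_j>.
Coefficients: <v, e_1> = -3/sqrt(5), <v, e_2> = 9/sqrt(30).
Square and sum: Σ |<v, e_j>|^2 = 9/2.
Compute ||v||^2 = v·v = 18.
Deficit = 18 − 9/2 = 27/2 ≥ 0, confirming Bessel's inequality. (The deficit equals ||v − Σ <v,e_j> e_j||^2, the squared distance from v to span{e_j}.)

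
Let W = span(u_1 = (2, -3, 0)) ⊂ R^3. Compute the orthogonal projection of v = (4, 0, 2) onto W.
proj_W(v) = (16/13, -24/13, 0)

Set up U = [u_1 | ... | u_1] ∈ R^(3×1). The projector onto W = col(U) is P = U (U^T U)^(-1) U^T.
Compute U^T U =
  [13],
and U^T v = (8).
Solve U^T U · c = U^T v for the coefficients: c = (8/13). The projection is proj_W(v) = U c.
Check: (v - proj_W(v)) · u_1 = 0  (should be 0).
Result: proj_W(v) = (16/13, -24/13, 0).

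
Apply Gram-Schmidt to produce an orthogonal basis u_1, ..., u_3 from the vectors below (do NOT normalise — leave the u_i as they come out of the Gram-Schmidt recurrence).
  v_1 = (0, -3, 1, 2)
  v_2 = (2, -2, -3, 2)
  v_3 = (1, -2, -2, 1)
Orthogonal basis:
  u_1 = (0, -3, 1, 2)
  u_2 = (2, -1/2, -7/2, 1)
  u_3 = (-9/35, -2/5, -8/35, -17/35)

Apply the Gram-Schmidt recurrence
  u_1 = v_1
  u_i = v_i − Σ_{j<i} ((v_i · u_j) / (u_j · u_j)) · u_j.

Step by step this gives:
  u_1 = (0, -3, 1, 2)
  u_2 = (2, -1/2, -7/2, 1)
  u_3 = (-9/35, -2/5, -8/35, -17/35)

Orthogonality check:
  u_2 · u_1 = 0 (should be 0)
  u_3 · u_1 = 0 (should be 0)
  u_3 · u_2 = 0 (should be 0)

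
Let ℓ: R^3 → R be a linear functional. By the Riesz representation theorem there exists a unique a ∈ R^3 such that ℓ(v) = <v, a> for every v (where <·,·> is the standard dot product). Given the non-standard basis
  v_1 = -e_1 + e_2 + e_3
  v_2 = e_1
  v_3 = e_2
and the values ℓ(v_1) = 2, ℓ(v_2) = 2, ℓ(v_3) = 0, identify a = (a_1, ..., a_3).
a = (2, 0, 4)

Write a = (a_1, ..., a_3) in the standard basis. For each basis vector v_i, ℓ(v_i) = <v_i, a> is a linear equation in the a_j's. Collect the n equations into a matrix system V a = ℓ, where row i of V is v_i (expressed in the standard basis). Since V is invertible (lower-triangular with 1s on the diagonal, up to permutation), solve by back-substitution:
  V =
[[-1, 1, 1],
 [1, 0, 0],
 [0, 1, 0]]
  V a = (2, 2, 0)
Solving gives a = (2, 0, 4).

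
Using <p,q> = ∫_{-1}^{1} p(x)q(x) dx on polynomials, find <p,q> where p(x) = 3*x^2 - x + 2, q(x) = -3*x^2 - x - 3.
<p,q> = -374/15

Expand the product: p(x)·q(x) = -9*x^4 - 14*x^2 + x - 6.
∫_{-1}^{1} of each monomial x^k gives [2/(k+1) if k even, 0 if k odd]. Integrating term-by-term (or equivalently evaluating the antiderivative F(x) = -9*x^5/5 - 14*x^3/3 + x^2/2 - 6*x at the endpoints):
  F(1) − F(−1) = -359/30 − (389/30) = -374/15.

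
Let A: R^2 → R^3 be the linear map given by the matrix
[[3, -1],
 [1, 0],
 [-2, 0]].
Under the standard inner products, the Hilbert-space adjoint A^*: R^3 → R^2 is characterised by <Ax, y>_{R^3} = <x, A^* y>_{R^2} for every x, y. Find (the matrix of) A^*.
A^* = A^T =
[[3, 1, -2],
 [-1, 0, 0]]

For real matrices with standard dot products, the defining identity <Ax, y> = <x, A^* y> gives (Ax)^T y = x^T (A^*) y, i.e. x^T A^T y = x^T (A^*) y. Since this holds for all x, y, we must have A^* = A^T. Therefore
A^* =
[[3, 1, -2],
 [-1, 0, 0]].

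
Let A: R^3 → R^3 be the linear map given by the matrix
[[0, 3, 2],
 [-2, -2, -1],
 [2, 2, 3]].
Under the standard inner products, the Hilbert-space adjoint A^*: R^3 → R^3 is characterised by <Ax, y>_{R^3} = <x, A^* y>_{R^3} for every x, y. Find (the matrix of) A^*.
A^* = A^T =
[[0, -2, 2],
 [3, -2, 2],
 [2, -1, 3]]

For real matrices with standard dot products, the defining identity <Ax, y> = <x, A^* y> gives (Ax)^T y = x^T (A^*) y, i.e. x^T A^T y = x^T (A^*) y. Since this holds for all x, y, we must have A^* = A^T. Therefore
A^* =
[[0, -2, 2],
 [3, -2, 2],
 [2, -1, 3]].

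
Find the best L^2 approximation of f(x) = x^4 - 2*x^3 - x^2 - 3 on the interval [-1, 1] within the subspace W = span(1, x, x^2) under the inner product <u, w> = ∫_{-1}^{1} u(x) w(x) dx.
g(x) = -x^2/7 - 6*x/5 - 108/35

The best approximation g ∈ W is the orthogonal projection of f onto W. Writing g = a_0 + a_1 x + a_2 x^2, the coefficients solve the normal equations G · a = b where
  G_{ij} = <φ_i, φ_j> and b_i = <f, φ_i>, with φ_0 = 1, φ_1 = x, φ_2 = x^2.
G =
  [2, 0, 2/3]
  [0, 2/3, 0]
  [2/3, 0, 2/5],
b = (-94/15, -4/5, -74/35).
Solving gives a_0 = -108/35, a_1 = -6/5, a_2 = -1/7, so
  g(x) = -x^2/7 - 6*x/5 - 108/35.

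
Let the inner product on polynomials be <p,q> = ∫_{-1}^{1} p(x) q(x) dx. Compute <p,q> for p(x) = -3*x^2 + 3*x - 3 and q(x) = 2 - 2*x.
<p,q> = -20

Expand the product: p(x)·q(x) = 6*x^3 - 12*x^2 + 12*x - 6.
∫_{-1}^{1} of each monomial x^k gives [2/(k+1) if k even, 0 if k odd]. Integrating term-by-term (or equivalently evaluating the antiderivative F(x) = 3*x^4/2 - 4*x^3 + 6*x^2 - 6*x at the endpoints):
  F(1) − F(−1) = -5/2 − (35/2) = -20.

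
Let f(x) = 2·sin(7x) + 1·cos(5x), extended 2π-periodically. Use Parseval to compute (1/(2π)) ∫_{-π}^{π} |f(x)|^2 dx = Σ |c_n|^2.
Σ |c_n|^2 = 5/2

Expand |f|^2 and use orthogonality of {sin(nx), cos(mx)} on [-π, π]:
  ∫_{-π}^{π} sin(nx)^2 dx = π, ∫ cos(mx)^2 dx = π, and cross terms integrate to 0.
So ∫_{-π}^{π} f(x)^2 dx = 2^2 · π + 1^2 · π = (4 + 1)π.
Divide by 2π: (4 + 1)/2 = 5/2.
By Parseval, this equals Σ |c_n|^2.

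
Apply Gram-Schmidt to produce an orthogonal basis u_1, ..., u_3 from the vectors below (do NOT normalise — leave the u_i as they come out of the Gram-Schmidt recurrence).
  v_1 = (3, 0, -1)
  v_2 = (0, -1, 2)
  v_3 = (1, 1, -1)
Orthogonal basis:
  u_1 = (3, 0, -1)
  u_2 = (3/5, -1, 9/5)
  u_3 = (2/23, 12/23, 6/23)

Apply the Gram-Schmidt recurrence
  u_1 = v_1
  u_i = v_i − Σ_{j<i} ((v_i · u_j) / (u_j · u_j)) · u_j.

Step by step this gives:
  u_1 = (3, 0, -1)
  u_2 = (3/5, -1, 9/5)
  u_3 = (2/23, 12/23, 6/23)

Orthogonality check:
  u_2 · u_1 = 0 (should be 0)
  u_3 · u_1 = 0 (should be 0)
  u_3 · u_2 = 0 (should be 0)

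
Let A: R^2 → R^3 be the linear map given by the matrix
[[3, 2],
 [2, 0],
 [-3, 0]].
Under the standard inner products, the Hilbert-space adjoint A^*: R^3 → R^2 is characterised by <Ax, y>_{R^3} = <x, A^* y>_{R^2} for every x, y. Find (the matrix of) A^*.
A^* = A^T =
[[3, 2, -3],
 [2, 0, 0]]

For real matrices with standard dot products, the defining identity <Ax, y> = <x, A^* y> gives (Ax)^T y = x^T (A^*) y, i.e. x^T A^T y = x^T (A^*) y. Since this holds for all x, y, we must have A^* = A^T. Therefore
A^* =
[[3, 2, -3],
 [2, 0, 0]].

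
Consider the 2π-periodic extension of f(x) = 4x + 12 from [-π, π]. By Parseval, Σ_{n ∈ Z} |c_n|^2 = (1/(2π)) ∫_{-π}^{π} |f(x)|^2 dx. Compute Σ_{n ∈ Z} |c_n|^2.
Σ |c_n|^2 = 16π^2/3 + 144

Expand and integrate term by term over [-π, π]:
  ∫ (4x)^2 dx = 16·(2π^3/3); ∫ 2·4·(12)·x dx = 0 (odd integrand); ∫ 12^2 dx = 144·2π.
So (1/(2π)) ∫_{-π}^{π} (4x + 12)^2 dx = 16π^2/3 + 144 = 16π^2/3 + 144.
Parseval ⇒ Σ |c_n|^2 = 16π^2/3 + 144.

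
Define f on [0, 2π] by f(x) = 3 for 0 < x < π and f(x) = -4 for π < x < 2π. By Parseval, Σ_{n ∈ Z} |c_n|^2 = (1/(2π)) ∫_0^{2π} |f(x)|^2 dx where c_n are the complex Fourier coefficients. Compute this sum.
Σ |c_n|^2 = 25/2

Parseval equates the L^2 energy of f (normalised by 1/(2π)) with the ℓ^2 sum of its Fourier coefficients: (1/(2π)) ∫_0^{2π} |f|^2 = Σ |c_n|^2.
Compute the left side: (1/(2π)) [∫_0^π 3^2 dx + ∫_π^{2π} (-4)^2 dx] = (1/(2π)) · (9π + 16π) = (9 + 16)/2 = 25/2.
So Σ_{n ∈ Z} |c_n|^2 = 25/2.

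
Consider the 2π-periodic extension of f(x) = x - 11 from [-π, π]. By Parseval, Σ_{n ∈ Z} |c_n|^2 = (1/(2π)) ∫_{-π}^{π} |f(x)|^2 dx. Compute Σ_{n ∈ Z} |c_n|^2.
Σ |c_n|^2 = π^2/3 + 121

Expand and integrate term by term over [-π, π]:
  ∫ (x)^2 dx = 1·(2π^3/3); ∫ 2·1·(-11)·x dx = 0 (odd integrand); ∫ (-11)^2 dx = 121·2π.
So (1/(2π)) ∫_{-π}^{π} (x - 11)^2 dx = 1π^2/3 + 121 = π^2/3 + 121.
Parseval ⇒ Σ |c_n|^2 = π^2/3 + 121.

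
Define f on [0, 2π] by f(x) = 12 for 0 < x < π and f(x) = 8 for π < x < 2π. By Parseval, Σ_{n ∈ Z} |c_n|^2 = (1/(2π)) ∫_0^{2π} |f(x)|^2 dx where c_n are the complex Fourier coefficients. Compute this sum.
Σ |c_n|^2 = 104

Parseval equates the L^2 energy of f (normalised by 1/(2π)) with the ℓ^2 sum of its Fourier coefficients: (1/(2π)) ∫_0^{2π} |f|^2 = Σ |c_n|^2.
Compute the left side: (1/(2π)) [∫_0^π 12^2 dx + ∫_π^{2π} 8^2 dx] = (1/(2π)) · (144π + 64π) = (144 + 64)/2 = 104.
So Σ_{n ∈ Z} |c_n|^2 = 104.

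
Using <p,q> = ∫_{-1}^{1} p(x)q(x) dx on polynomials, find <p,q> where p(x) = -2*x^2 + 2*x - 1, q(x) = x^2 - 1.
<p,q> = 28/15

Expand the product: p(x)·q(x) = -2*x^4 + 2*x^3 + x^2 - 2*x + 1.
∫_{-1}^{1} of each monomial x^k gives [2/(k+1) if k even, 0 if k odd]. Integrating term-by-term (or equivalently evaluating the antiderivative F(x) = -2*x^5/5 + x^4/2 + x^3/3 - x^2 + x at the endpoints):
  F(1) − F(−1) = 13/30 − (-43/30) = 28/15.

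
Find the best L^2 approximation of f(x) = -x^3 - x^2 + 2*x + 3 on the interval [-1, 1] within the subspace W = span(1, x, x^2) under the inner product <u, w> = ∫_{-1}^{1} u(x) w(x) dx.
g(x) = -x^2 + 7*x/5 + 3

The best approximation g ∈ W is the orthogonal projection of f onto W. Writing g = a_0 + a_1 x + a_2 x^2, the coefficients solve the normal equations G · a = b where
  G_{ij} = <φ_i, φ_j> and b_i = <f, φ_i>, with φ_0 = 1, φ_1 = x, φ_2 = x^2.
G =
  [2, 0, 2/3]
  [0, 2/3, 0]
  [2/3, 0, 2/5],
b = (16/3, 14/15, 8/5).
Solving gives a_0 = 3, a_1 = 7/5, a_2 = -1, so
  g(x) = -x^2 + 7*x/5 + 3.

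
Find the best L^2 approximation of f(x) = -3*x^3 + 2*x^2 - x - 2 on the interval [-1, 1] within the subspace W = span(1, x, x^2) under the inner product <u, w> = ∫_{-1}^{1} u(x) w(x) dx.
g(x) = 2*x^2 - 14*x/5 - 2

The best approximation g ∈ W is the orthogonal projection of f onto W. Writing g = a_0 + a_1 x + a_2 x^2, the coefficients solve the normal equations G · a = b where
  G_{ij} = <φ_i, φ_j> and b_i = <f, φ_i>, with φ_0 = 1, φ_1 = x, φ_2 = x^2.
G =
  [2, 0, 2/3]
  [0, 2/3, 0]
  [2/3, 0, 2/5],
b = (-8/3, -28/15, -8/15).
Solving gives a_0 = -2, a_1 = -14/5, a_2 = 2, so
  g(x) = 2*x^2 - 14*x/5 - 2.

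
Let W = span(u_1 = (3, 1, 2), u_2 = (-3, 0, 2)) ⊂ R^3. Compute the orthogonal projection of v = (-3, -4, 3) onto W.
proj_W(v) = (-573/157, -16/157, 318/157)

Set up U = [u_1 | ... | u_2] ∈ R^(3×2). The projector onto W = col(U) is P = U (U^T U)^(-1) U^T.
Compute U^T U =
  [14, -5]
  [-5, 13],
and U^T v = (-7, 15).
Solve U^T U · c = U^T v for the coefficients: c = (-16/157, 175/157). The projection is proj_W(v) = U c.
Check: (v - proj_W(v)) · u_1 = 0  (should be 0).
Check: (v - proj_W(v)) · u_2 = 0  (should be 0).
Result: proj_W(v) = (-573/157, -16/157, 318/157).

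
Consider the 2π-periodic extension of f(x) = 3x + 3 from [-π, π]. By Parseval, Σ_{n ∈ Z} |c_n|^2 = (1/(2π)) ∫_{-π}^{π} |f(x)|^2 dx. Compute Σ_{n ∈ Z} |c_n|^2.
Σ |c_n|^2 = 3π^2 + 9

Expand and integrate term by term over [-π, π]:
  ∫ (3x)^2 dx = 9·(2π^3/3); ∫ 2·3·(3)·x dx = 0 (odd integrand); ∫ 3^2 dx = 9·2π.
So (1/(2π)) ∫_{-π}^{π} (3x + 3)^2 dx = 9π^2/3 + 9 = 3π^2 + 9.
Parseval ⇒ Σ |c_n|^2 = 3π^2 + 9.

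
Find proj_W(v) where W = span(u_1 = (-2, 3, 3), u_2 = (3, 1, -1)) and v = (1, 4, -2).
proj_W(v) = (235/103, 258/103, 36/103)

Set up U = [u_1 | ... | u_2] ∈ R^(3×2). The projector onto W = col(U) is P = U (U^T U)^(-1) U^T.
Compute U^T U =
  [22, -6]
  [-6, 11],
and U^T v = (4, 9).
Solve U^T U · c = U^T v for the coefficients: c = (49/103, 111/103). The projection is proj_W(v) = U c.
Check: (v - proj_W(v)) · u_1 = 0  (should be 0).
Check: (v - proj_W(v)) · u_2 = 0  (should be 0).
Result: proj_W(v) = (235/103, 258/103, 36/103).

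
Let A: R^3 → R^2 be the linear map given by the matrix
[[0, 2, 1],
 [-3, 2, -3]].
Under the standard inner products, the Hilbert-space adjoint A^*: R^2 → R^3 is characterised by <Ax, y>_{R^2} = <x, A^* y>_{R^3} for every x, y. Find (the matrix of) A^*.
A^* = A^T =
[[0, -3],
 [2, 2],
 [1, -3]]

For real matrices with standard dot products, the defining identity <Ax, y> = <x, A^* y> gives (Ax)^T y = x^T (A^*) y, i.e. x^T A^T y = x^T (A^*) y. Since this holds for all x, y, we must have A^* = A^T. Therefore
A^* =
[[0, -3],
 [2, 2],
 [1, -3]].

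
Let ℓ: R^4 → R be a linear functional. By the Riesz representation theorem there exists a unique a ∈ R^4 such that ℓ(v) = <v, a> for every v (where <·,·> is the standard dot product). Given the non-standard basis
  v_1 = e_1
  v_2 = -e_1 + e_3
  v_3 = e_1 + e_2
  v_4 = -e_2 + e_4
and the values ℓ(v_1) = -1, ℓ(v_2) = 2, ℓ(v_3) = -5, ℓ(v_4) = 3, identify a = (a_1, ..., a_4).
a = (-1, -4, 1, -1)

Write a = (a_1, ..., a_4) in the standard basis. For each basis vector v_i, ℓ(v_i) = <v_i, a> is a linear equation in the a_j's. Collect the n equations into a matrix system V a = ℓ, where row i of V is v_i (expressed in the standard basis). Since V is invertible (lower-triangular with 1s on the diagonal, up to permutation), solve by back-substitution:
  V =
[[1, 0, 0, 0],
 [-1, 0, 1, 0],
 [1, 1, 0, 0],
 [0, -1, 0, 1]]
  V a = (-1, 2, -5, 3)
Solving gives a = (-1, -4, 1, -1).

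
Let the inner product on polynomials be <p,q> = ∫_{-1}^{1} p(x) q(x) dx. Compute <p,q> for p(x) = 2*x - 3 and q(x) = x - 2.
<p,q> = 40/3

Expand the product: p(x)·q(x) = 2*x^2 - 7*x + 6.
∫_{-1}^{1} of each monomial x^k gives [2/(k+1) if k even, 0 if k odd]. Integrating term-by-term (or equivalently evaluating the antiderivative F(x) = 2*x^3/3 - 7*x^2/2 + 6*x at the endpoints):
  F(1) − F(−1) = 19/6 − (-61/6) = 40/3.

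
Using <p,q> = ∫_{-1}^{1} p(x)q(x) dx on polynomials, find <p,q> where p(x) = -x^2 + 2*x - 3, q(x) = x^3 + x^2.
<p,q> = -8/5

Expand the product: p(x)·q(x) = -x^5 + x^4 - x^3 - 3*x^2.
∫_{-1}^{1} of each monomial x^k gives [2/(k+1) if k even, 0 if k odd]. Integrating term-by-term (or equivalently evaluating the antiderivative F(x) = -x^6/6 + x^5/5 - x^4/4 - x^3 at the endpoints):
  F(1) − F(−1) = -73/60 − (23/60) = -8/5.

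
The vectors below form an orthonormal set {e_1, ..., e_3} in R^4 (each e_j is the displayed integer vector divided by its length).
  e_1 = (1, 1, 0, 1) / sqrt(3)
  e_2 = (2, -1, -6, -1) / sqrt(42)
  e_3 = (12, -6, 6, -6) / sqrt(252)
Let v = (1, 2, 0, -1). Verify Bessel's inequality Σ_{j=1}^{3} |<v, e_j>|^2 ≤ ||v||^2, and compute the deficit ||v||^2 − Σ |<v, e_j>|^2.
Σ |<v, e_j>|^2 = 3/2; ||v||^2 = 6; deficit = 9/2

Write each e_j = u_j / sqrt(<u_j, u_j>) where u_j is the displayed integer vector. Then <v, e_j> = <v, u_j> / sqrt(<u_j, u_j>), so |<v, e_j>|^2 = <v, u_j>^2 / <u_j, u_j>.
Coefficients: <v, e_1> = 2/sqrt(3), <v, e_2> = 1/sqrt(42), <v, e_3> = 6/sqrt(252).
Square and sum: Σ |<v, e_j>|^2 = 3/2.
Compute ||v||^2 = v·v = 6.
Deficit = 6 − 3/2 = 9/2 ≥ 0, confirming Bessel's inequality. (The deficit equals ||v − Σ <v,e_j> e_j||^2, the squared distance from v to span{e_j}.)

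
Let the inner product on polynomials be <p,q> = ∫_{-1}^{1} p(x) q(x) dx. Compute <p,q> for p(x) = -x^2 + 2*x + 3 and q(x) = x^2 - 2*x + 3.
<p,q> = 224/15

Expand the product: p(x)·q(x) = -x^4 + 4*x^3 - 4*x^2 + 9.
∫_{-1}^{1} of each monomial x^k gives [2/(k+1) if k even, 0 if k odd]. Integrating term-by-term (or equivalently evaluating the antiderivative F(x) = -x^5/5 + x^4 - 4*x^3/3 + 9*x at the endpoints):
  F(1) − F(−1) = 127/15 − (-97/15) = 224/15.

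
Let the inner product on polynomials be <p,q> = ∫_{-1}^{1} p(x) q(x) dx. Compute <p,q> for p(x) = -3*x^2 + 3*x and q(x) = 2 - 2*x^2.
<p,q> = -8/5

Expand the product: p(x)·q(x) = 6*x^4 - 6*x^3 - 6*x^2 + 6*x.
∫_{-1}^{1} of each monomial x^k gives [2/(k+1) if k even, 0 if k odd]. Integrating term-by-term (or equivalently evaluating the antiderivative F(x) = 6*x^5/5 - 3*x^4/2 - 2*x^3 + 3*x^2 at the endpoints):
  F(1) − F(−1) = 7/10 − (23/10) = -8/5.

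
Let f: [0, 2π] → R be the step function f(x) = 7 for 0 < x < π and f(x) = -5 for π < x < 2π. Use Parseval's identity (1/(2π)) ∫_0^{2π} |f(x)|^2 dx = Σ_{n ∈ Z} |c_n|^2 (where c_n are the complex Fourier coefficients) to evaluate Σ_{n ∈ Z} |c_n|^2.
Σ |c_n|^2 = 37

Parseval equates the L^2 energy of f (normalised by 1/(2π)) with the ℓ^2 sum of its Fourier coefficients: (1/(2π)) ∫_0^{2π} |f|^2 = Σ |c_n|^2.
Compute the left side: (1/(2π)) [∫_0^π 7^2 dx + ∫_π^{2π} (-5)^2 dx] = (1/(2π)) · (49π + 25π) = (49 + 25)/2 = 37.
So Σ_{n ∈ Z} |c_n|^2 = 37.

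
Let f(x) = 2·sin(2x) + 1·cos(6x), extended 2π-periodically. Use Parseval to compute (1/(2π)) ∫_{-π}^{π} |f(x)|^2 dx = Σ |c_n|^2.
Σ |c_n|^2 = 5/2

Expand |f|^2 and use orthogonality of {sin(nx), cos(mx)} on [-π, π]:
  ∫_{-π}^{π} sin(nx)^2 dx = π, ∫ cos(mx)^2 dx = π, and cross terms integrate to 0.
So ∫_{-π}^{π} f(x)^2 dx = 2^2 · π + 1^2 · π = (4 + 1)π.
Divide by 2π: (4 + 1)/2 = 5/2.
By Parseval, this equals Σ |c_n|^2.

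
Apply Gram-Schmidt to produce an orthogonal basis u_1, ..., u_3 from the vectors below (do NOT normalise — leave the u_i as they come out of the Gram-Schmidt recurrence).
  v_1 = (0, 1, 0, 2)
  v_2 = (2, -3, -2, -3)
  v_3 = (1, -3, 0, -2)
Orthogonal basis:
  u_1 = (0, 1, 0, 2)
  u_2 = (2, -6/5, -2, 3/5)
  u_3 = (5/49, -52/49, 44/49, 26/49)

Apply the Gram-Schmidt recurrence
  u_1 = v_1
  u_i = v_i − Σ_{j<i} ((v_i · u_j) / (u_j · u_j)) · u_j.

Step by step this gives:
  u_1 = (0, 1, 0, 2)
  u_2 = (2, -6/5, -2, 3/5)
  u_3 = (5/49, -52/49, 44/49, 26/49)

Orthogonality check:
  u_2 · u_1 = 0 (should be 0)
  u_3 · u_1 = 0 (should be 0)
  u_3 · u_2 = 0 (should be 0)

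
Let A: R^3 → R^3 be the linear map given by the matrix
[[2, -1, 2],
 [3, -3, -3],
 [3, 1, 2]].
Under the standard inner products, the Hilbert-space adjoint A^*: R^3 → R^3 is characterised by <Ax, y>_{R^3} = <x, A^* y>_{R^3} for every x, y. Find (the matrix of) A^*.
A^* = A^T =
[[2, 3, 3],
 [-1, -3, 1],
 [2, -3, 2]]

For real matrices with standard dot products, the defining identity <Ax, y> = <x, A^* y> gives (Ax)^T y = x^T (A^*) y, i.e. x^T A^T y = x^T (A^*) y. Since this holds for all x, y, we must have A^* = A^T. Therefore
A^* =
[[2, 3, 3],
 [-1, -3, 1],
 [2, -3, 2]].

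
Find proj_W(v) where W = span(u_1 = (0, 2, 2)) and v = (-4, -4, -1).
proj_W(v) = (0, -5/2, -5/2)

Set up U = [u_1 | ... | u_1] ∈ R^(3×1). The projector onto W = col(U) is P = U (U^T U)^(-1) U^T.
Compute U^T U =
  [8],
and U^T v = (-10).
Solve U^T U · c = U^T v for the coefficients: c = (-5/4). The projection is proj_W(v) = U c.
Check: (v - proj_W(v)) · u_1 = 0  (should be 0).
Result: proj_W(v) = (0, -5/2, -5/2).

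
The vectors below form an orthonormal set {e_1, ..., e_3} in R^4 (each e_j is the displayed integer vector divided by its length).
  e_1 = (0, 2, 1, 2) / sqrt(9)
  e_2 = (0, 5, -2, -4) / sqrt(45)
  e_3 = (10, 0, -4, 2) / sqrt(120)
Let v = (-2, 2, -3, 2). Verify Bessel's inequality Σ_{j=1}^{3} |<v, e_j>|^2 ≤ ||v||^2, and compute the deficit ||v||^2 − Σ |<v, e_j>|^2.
Σ |<v, e_j>|^2 = 13/3; ||v||^2 = 21; deficit = 50/3

Write each e_j = u_j / sqrt(<u_j, u_j>) where u_j is the displayed integer vector. Then <v, e_j> = <v, u_j> / sqrt(<u_j, u_j>), so |<v, e_j>|^2 = <v, u_j>^2 / <u_j, u_j>.
Coefficients: <v, e_1> = 5/sqrt(9), <v, e_2> = 8/sqrt(45), <v, e_3> = -4/sqrt(120).
Square and sum: Σ |<v, e_j>|^2 = 13/3.
Compute ||v||^2 = v·v = 21.
Deficit = 21 − 13/3 = 50/3 ≥ 0, confirming Bessel's inequality. (The deficit equals ||v − Σ <v,e_j> e_j||^2, the squared distance from v to span{e_j}.)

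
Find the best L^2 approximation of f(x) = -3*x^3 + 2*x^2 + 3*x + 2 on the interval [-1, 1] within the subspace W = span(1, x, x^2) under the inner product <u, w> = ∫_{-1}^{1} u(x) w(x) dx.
g(x) = 2*x^2 + 6*x/5 + 2

The best approximation g ∈ W is the orthogonal projection of f onto W. Writing g = a_0 + a_1 x + a_2 x^2, the coefficients solve the normal equations G · a = b where
  G_{ij} = <φ_i, φ_j> and b_i = <f, φ_i>, with φ_0 = 1, φ_1 = x, φ_2 = x^2.
G =
  [2, 0, 2/3]
  [0, 2/3, 0]
  [2/3, 0, 2/5],
b = (16/3, 4/5, 32/15).
Solving gives a_0 = 2, a_1 = 6/5, a_2 = 2, so
  g(x) = 2*x^2 + 6*x/5 + 2.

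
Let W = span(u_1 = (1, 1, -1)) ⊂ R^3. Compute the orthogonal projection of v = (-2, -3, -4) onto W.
proj_W(v) = (-1/3, -1/3, 1/3)

Set up U = [u_1 | ... | u_1] ∈ R^(3×1). The projector onto W = col(U) is P = U (U^T U)^(-1) U^T.
Compute U^T U =
  [3],
and U^T v = (-1).
Solve U^T U · c = U^T v for the coefficients: c = (-1/3). The projection is proj_W(v) = U c.
Check: (v - proj_W(v)) · u_1 = 0  (should be 0).
Result: proj_W(v) = (-1/3, -1/3, 1/3).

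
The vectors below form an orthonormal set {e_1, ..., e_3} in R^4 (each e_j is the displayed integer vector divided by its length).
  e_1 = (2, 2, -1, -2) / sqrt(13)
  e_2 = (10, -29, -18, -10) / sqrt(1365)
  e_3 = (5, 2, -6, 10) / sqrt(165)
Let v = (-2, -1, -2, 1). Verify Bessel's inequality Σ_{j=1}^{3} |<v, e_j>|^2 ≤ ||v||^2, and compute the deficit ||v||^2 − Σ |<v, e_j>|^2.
Σ |<v, e_j>|^2 = 47/11; ||v||^2 = 10; deficit = 63/11

Write each e_j = u_j / sqrt(<u_j, u_j>) where u_j is the displayed integer vector. Then <v, e_j> = <v, u_j> / sqrt(<u_j, u_j>), so |<v, e_j>|^2 = <v, u_j>^2 / <u_j, u_j>.
Coefficients: <v, e_1> = -6/sqrt(13), <v, e_2> = 35/sqrt(1365), <v, e_3> = 10/sqrt(165).
Square and sum: Σ |<v, e_j>|^2 = 47/11.
Compute ||v||^2 = v·v = 10.
Deficit = 10 − 47/11 = 63/11 ≥ 0, confirming Bessel's inequality. (The deficit equals ||v − Σ <v,e_j> e_j||^2, the squared distance from v to span{e_j}.)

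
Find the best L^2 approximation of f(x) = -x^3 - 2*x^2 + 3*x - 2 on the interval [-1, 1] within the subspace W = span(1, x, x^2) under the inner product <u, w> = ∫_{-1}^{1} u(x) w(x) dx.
g(x) = -2*x^2 + 12*x/5 - 2

The best approximation g ∈ W is the orthogonal projection of f onto W. Writing g = a_0 + a_1 x + a_2 x^2, the coefficients solve the normal equations G · a = b where
  G_{ij} = <φ_i, φ_j> and b_i = <f, φ_i>, with φ_0 = 1, φ_1 = x, φ_2 = x^2.
G =
  [2, 0, 2/3]
  [0, 2/3, 0]
  [2/3, 0, 2/5],
b = (-16/3, 8/5, -32/15).
Solving gives a_0 = -2, a_1 = 12/5, a_2 = -2, so
  g(x) = -2*x^2 + 12*x/5 - 2.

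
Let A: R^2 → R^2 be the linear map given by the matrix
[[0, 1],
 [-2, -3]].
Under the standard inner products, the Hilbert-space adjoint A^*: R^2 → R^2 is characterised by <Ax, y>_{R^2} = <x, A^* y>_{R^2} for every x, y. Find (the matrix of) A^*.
A^* = A^T =
[[0, -2],
 [1, -3]]

For real matrices with standard dot products, the defining identity <Ax, y> = <x, A^* y> gives (Ax)^T y = x^T (A^*) y, i.e. x^T A^T y = x^T (A^*) y. Since this holds for all x, y, we must have A^* = A^T. Therefore
A^* =
[[0, -2],
 [1, -3]].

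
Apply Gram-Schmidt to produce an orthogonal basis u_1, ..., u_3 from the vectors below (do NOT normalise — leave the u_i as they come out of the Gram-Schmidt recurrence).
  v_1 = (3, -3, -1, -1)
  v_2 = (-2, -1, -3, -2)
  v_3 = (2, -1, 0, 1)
Orthogonal basis:
  u_1 = (3, -3, -1, -1)
  u_2 = (-23/10, -7/10, -29/10, -19/10)
  u_3 = (9/178, -5/178, -97/178, 139/178)

Apply the Gram-Schmidt recurrence
  u_1 = v_1
  u_i = v_i − Σ_{j<i} ((v_i · u_j) / (u_j · u_j)) · u_j.

Step by step this gives:
  u_1 = (3, -3, -1, -1)
  u_2 = (-23/10, -7/10, -29/10, -19/10)
  u_3 = (9/178, -5/178, -97/178, 139/178)

Orthogonality check:
  u_2 · u_1 = 0 (should be 0)
  u_3 · u_1 = 0 (should be 0)
  u_3 · u_2 = 0 (should be 0)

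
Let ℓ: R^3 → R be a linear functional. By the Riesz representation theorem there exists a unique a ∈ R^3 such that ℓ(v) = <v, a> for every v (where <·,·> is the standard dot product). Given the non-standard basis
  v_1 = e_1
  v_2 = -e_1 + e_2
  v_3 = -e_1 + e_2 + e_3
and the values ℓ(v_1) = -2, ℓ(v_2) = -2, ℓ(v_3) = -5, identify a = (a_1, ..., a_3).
a = (-2, -4, -3)

Write a = (a_1, ..., a_3) in the standard basis. For each basis vector v_i, ℓ(v_i) = <v_i, a> is a linear equation in the a_j's. Collect the n equations into a matrix system V a = ℓ, where row i of V is v_i (expressed in the standard basis). Since V is invertible (lower-triangular with 1s on the diagonal, up to permutation), solve by back-substitution:
  V =
[[1, 0, 0],
 [-1, 1, 0],
 [-1, 1, 1]]
  V a = (-2, -2, -5)
Solving gives a = (-2, -4, -3).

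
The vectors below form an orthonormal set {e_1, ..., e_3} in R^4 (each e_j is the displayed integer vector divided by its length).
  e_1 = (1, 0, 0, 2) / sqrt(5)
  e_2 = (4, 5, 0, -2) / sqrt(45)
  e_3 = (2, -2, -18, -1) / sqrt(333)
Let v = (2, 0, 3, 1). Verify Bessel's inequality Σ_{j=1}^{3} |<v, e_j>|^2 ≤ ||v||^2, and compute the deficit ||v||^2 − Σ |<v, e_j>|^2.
Σ |<v, e_j>|^2 = 437/37; ||v||^2 = 14; deficit = 81/37

Write each e_j = u_j / sqrt(<u_j, u_j>) where u_j is the displayed integer vector. Then <v, e_j> = <v, u_j> / sqrt(<u_j, u_j>), so |<v, e_j>|^2 = <v, u_j>^2 / <u_j, u_j>.
Coefficients: <v, e_1> = 4/sqrt(5), <v, e_2> = 6/sqrt(45), <v, e_3> = -51/sqrt(333).
Square and sum: Σ |<v, e_j>|^2 = 437/37.
Compute ||v||^2 = v·v = 14.
Deficit = 14 − 437/37 = 81/37 ≥ 0, confirming Bessel's inequality. (The deficit equals ||v − Σ <v,e_j> e_j||^2, the squared distance from v to span{e_j}.)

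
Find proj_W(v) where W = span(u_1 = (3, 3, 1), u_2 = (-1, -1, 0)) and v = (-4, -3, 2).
proj_W(v) = (-7/2, -7/2, 2)

Set up U = [u_1 | ... | u_2] ∈ R^(3×2). The projector onto W = col(U) is P = U (U^T U)^(-1) U^T.
Compute U^T U =
  [19, -6]
  [-6, 2],
and U^T v = (-19, 7).
Solve U^T U · c = U^T v for the coefficients: c = (2, 19/2). The projection is proj_W(v) = U c.
Check: (v - proj_W(v)) · u_1 = 0  (should be 0).
Check: (v - proj_W(v)) · u_2 = 0  (should be 0).
Result: proj_W(v) = (-7/2, -7/2, 2).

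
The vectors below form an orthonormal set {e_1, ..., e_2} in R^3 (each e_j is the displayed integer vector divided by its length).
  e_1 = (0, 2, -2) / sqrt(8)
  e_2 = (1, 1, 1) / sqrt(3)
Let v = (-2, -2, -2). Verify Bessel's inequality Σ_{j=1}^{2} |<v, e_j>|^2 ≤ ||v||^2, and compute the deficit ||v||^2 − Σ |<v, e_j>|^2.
Σ |<v, e_j>|^2 = 12; ||v||^2 = 12; deficit = 0

Write each e_j = u_j / sqrt(<u_j, u_j>) where u_j is the displayed integer vector. Then <v, e_j> = <v, u_j> / sqrt(<u_j, u_j>), so |<v, e_j>|^2 = <v, u_j>^2 / <u_j, u_j>.
Coefficients: <v, e_1> = 0/sqrt(8), <v, e_2> = -6/sqrt(3).
Square and sum: Σ |<v, e_j>|^2 = 12.
Compute ||v||^2 = v·v = 12.
Deficit = 12 − 12 = 0 ≥ 0, confirming Bessel's inequality. (The deficit equals ||v − Σ <v,e_j> e_j||^2, the squared distance from v to span{e_j}.)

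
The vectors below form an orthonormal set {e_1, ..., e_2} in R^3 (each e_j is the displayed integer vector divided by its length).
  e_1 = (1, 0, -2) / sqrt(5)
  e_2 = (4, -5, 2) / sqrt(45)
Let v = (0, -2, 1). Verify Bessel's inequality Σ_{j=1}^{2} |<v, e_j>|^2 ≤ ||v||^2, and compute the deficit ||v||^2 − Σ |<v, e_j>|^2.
Σ |<v, e_j>|^2 = 4; ||v||^2 = 5; deficit = 1

Write each e_j = u_j / sqrt(<u_j, u_j>) where u_j is the displayed integer vector. Then <v, e_j> = <v, u_j> / sqrt(<u_j, u_j>), so |<v, e_j>|^2 = <v, u_j>^2 / <u_j, u_j>.
Coefficients: <v, e_1> = -2/sqrt(5), <v, e_2> = 12/sqrt(45).
Square and sum: Σ |<v, e_j>|^2 = 4.
Compute ||v||^2 = v·v = 5.
Deficit = 5 − 4 = 1 ≥ 0, confirming Bessel's inequality. (The deficit equals ||v − Σ <v,e_j> e_j||^2, the squared distance from v to span{e_j}.)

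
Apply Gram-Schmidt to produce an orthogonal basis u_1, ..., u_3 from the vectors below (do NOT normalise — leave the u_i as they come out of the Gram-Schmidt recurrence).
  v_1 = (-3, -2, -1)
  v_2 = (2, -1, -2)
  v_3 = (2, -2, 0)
Orthogonal basis:
  u_1 = (-3, -2, -1)
  u_2 = (11/7, -9/7, -15/7)
  u_3 = (33/61, -88/61, 77/61)

Apply the Gram-Schmidt recurrence
  u_1 = v_1
  u_i = v_i − Σ_{j<i} ((v_i · u_j) / (u_j · u_j)) · u_j.

Step by step this gives:
  u_1 = (-3, -2, -1)
  u_2 = (11/7, -9/7, -15/7)
  u_3 = (33/61, -88/61, 77/61)

Orthogonality check:
  u_2 · u_1 = 0 (should be 0)
  u_3 · u_1 = 0 (should be 0)
  u_3 · u_2 = 0 (should be 0)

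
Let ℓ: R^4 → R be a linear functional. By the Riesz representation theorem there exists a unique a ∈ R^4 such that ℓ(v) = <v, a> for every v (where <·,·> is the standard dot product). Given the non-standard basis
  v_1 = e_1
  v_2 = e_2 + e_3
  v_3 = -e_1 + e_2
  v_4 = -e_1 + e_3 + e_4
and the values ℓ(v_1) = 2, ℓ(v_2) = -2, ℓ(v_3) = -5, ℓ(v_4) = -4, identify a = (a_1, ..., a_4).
a = (2, -3, 1, -3)

Write a = (a_1, ..., a_4) in the standard basis. For each basis vector v_i, ℓ(v_i) = <v_i, a> is a linear equation in the a_j's. Collect the n equations into a matrix system V a = ℓ, where row i of V is v_i (expressed in the standard basis). Since V is invertible (lower-triangular with 1s on the diagonal, up to permutation), solve by back-substitution:
  V =
[[1, 0, 0, 0],
 [0, 1, 1, 0],
 [-1, 1, 0, 0],
 [-1, 0, 1, 1]]
  V a = (2, -2, -5, -4)
Solving gives a = (2, -3, 1, -3).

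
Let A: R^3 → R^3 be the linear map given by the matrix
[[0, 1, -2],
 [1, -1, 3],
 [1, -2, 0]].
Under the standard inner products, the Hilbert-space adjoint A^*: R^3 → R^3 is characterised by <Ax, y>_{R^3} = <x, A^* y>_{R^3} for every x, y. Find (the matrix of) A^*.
A^* = A^T =
[[0, 1, 1],
 [1, -1, -2],
 [-2, 3, 0]]

For real matrices with standard dot products, the defining identity <Ax, y> = <x, A^* y> gives (Ax)^T y = x^T (A^*) y, i.e. x^T A^T y = x^T (A^*) y. Since this holds for all x, y, we must have A^* = A^T. Therefore
A^* =
[[0, 1, 1],
 [1, -1, -2],
 [-2, 3, 0]].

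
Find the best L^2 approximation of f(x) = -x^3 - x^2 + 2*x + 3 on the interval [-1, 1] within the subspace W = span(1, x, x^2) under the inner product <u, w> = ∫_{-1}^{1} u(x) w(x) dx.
g(x) = -x^2 + 7*x/5 + 3

The best approximation g ∈ W is the orthogonal projection of f onto W. Writing g = a_0 + a_1 x + a_2 x^2, the coefficients solve the normal equations G · a = b where
  G_{ij} = <φ_i, φ_j> and b_i = <f, φ_i>, with φ_0 = 1, φ_1 = x, φ_2 = x^2.
G =
  [2, 0, 2/3]
  [0, 2/3, 0]
  [2/3, 0, 2/5],
b = (16/3, 14/15, 8/5).
Solving gives a_0 = 3, a_1 = 7/5, a_2 = -1, so
  g(x) = -x^2 + 7*x/5 + 3.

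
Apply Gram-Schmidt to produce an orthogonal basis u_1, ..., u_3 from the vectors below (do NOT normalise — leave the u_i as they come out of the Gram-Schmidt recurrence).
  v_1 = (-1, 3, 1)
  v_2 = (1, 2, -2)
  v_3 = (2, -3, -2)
Orthogonal basis:
  u_1 = (-1, 3, 1)
  u_2 = (14/11, 13/11, -25/11)
  u_3 = (4/15, 1/30, 1/6)

Apply the Gram-Schmidt recurrence
  u_1 = v_1
  u_i = v_i − Σ_{j<i} ((v_i · u_j) / (u_j · u_j)) · u_j.

Step by step this gives:
  u_1 = (-1, 3, 1)
  u_2 = (14/11, 13/11, -25/11)
  u_3 = (4/15, 1/30, 1/6)

Orthogonality check:
  u_2 · u_1 = 0 (should be 0)
  u_3 · u_1 = 0 (should be 0)
  u_3 · u_2 = 0 (should be 0)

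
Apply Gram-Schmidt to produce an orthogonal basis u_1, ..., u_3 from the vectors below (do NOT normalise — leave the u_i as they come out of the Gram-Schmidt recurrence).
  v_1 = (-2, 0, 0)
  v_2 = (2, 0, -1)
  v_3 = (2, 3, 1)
Orthogonal basis:
  u_1 = (-2, 0, 0)
  u_2 = (0, 0, -1)
  u_3 = (0, 3, 0)

Apply the Gram-Schmidt recurrence
  u_1 = v_1
  u_i = v_i − Σ_{j<i} ((v_i · u_j) / (u_j · u_j)) · u_j.

Step by step this gives:
  u_1 = (-2, 0, 0)
  u_2 = (0, 0, -1)
  u_3 = (0, 3, 0)

Orthogonality check:
  u_2 · u_1 = 0 (should be 0)
  u_3 · u_1 = 0 (should be 0)
  u_3 · u_2 = 0 (should be 0)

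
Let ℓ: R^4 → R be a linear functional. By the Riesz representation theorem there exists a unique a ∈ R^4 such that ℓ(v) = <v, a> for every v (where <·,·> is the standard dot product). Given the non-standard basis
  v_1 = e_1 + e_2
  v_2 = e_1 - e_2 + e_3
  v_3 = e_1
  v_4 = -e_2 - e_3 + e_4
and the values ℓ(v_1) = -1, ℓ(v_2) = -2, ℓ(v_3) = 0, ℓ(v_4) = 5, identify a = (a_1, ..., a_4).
a = (0, -1, -3, 1)

Write a = (a_1, ..., a_4) in the standard basis. For each basis vector v_i, ℓ(v_i) = <v_i, a> is a linear equation in the a_j's. Collect the n equations into a matrix system V a = ℓ, where row i of V is v_i (expressed in the standard basis). Since V is invertible (lower-triangular with 1s on the diagonal, up to permutation), solve by back-substitution:
  V =
[[1, 1, 0, 0],
 [1, -1, 1, 0],
 [1, 0, 0, 0],
 [0, -1, -1, 1]]
  V a = (-1, -2, 0, 5)
Solving gives a = (0, -1, -3, 1).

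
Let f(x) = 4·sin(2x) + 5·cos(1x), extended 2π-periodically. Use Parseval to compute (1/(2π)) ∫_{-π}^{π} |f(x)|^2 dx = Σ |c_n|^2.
Σ |c_n|^2 = 41/2

Expand |f|^2 and use orthogonality of {sin(nx), cos(mx)} on [-π, π]:
  ∫_{-π}^{π} sin(nx)^2 dx = π, ∫ cos(mx)^2 dx = π, and cross terms integrate to 0.
So ∫_{-π}^{π} f(x)^2 dx = 4^2 · π + 5^2 · π = (16 + 25)π.
Divide by 2π: (16 + 25)/2 = 41/2.
By Parseval, this equals Σ |c_n|^2.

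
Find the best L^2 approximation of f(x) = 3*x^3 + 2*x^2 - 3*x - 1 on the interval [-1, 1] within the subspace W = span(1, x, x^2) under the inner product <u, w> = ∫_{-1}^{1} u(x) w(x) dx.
g(x) = 2*x^2 - 6*x/5 - 1

The best approximation g ∈ W is the orthogonal projection of f onto W. Writing g = a_0 + a_1 x + a_2 x^2, the coefficients solve the normal equations G · a = b where
  G_{ij} = <φ_i, φ_j> and b_i = <f, φ_i>, with φ_0 = 1, φ_1 = x, φ_2 = x^2.
G =
  [2, 0, 2/3]
  [0, 2/3, 0]
  [2/3, 0, 2/5],
b = (-2/3, -4/5, 2/15).
Solving gives a_0 = -1, a_1 = -6/5, a_2 = 2, so
  g(x) = 2*x^2 - 6*x/5 - 1.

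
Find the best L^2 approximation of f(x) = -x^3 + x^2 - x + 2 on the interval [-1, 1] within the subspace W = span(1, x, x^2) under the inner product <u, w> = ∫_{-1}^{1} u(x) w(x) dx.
g(x) = x^2 - 8*x/5 + 2

The best approximation g ∈ W is the orthogonal projection of f onto W. Writing g = a_0 + a_1 x + a_2 x^2, the coefficients solve the normal equations G · a = b where
  G_{ij} = <φ_i, φ_j> and b_i = <f, φ_i>, with φ_0 = 1, φ_1 = x, φ_2 = x^2.
G =
  [2, 0, 2/3]
  [0, 2/3, 0]
  [2/3, 0, 2/5],
b = (14/3, -16/15, 26/15).
Solving gives a_0 = 2, a_1 = -8/5, a_2 = 1, so
  g(x) = x^2 - 8*x/5 + 2.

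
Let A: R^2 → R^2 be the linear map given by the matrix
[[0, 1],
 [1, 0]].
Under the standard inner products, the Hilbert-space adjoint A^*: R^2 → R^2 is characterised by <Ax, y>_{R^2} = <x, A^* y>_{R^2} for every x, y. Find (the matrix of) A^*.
A^* = A^T =
[[0, 1],
 [1, 0]]

For real matrices with standard dot products, the defining identity <Ax, y> = <x, A^* y> gives (Ax)^T y = x^T (A^*) y, i.e. x^T A^T y = x^T (A^*) y. Since this holds for all x, y, we must have A^* = A^T. Therefore
A^* =
[[0, 1],
 [1, 0]].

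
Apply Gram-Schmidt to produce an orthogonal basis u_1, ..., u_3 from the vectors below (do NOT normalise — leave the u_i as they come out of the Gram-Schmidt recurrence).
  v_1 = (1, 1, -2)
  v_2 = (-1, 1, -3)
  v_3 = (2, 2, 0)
Orthogonal basis:
  u_1 = (1, 1, -2)
  u_2 = (-2, 0, -1)
  u_3 = (-4/15, 4/3, 8/15)

Apply the Gram-Schmidt recurrence
  u_1 = v_1
  u_i = v_i − Σ_{j<i} ((v_i · u_j) / (u_j · u_j)) · u_j.

Step by step this gives:
  u_1 = (1, 1, -2)
  u_2 = (-2, 0, -1)
  u_3 = (-4/15, 4/3, 8/15)

Orthogonality check:
  u_2 · u_1 = 0 (should be 0)
  u_3 · u_1 = 0 (should be 0)
  u_3 · u_2 = 0 (should be 0)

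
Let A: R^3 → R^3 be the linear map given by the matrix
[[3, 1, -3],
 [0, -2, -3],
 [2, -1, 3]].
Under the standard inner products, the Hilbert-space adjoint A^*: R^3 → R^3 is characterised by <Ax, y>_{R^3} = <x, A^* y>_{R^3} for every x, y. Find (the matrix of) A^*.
A^* = A^T =
[[3, 0, 2],
 [1, -2, -1],
 [-3, -3, 3]]

For real matrices with standard dot products, the defining identity <Ax, y> = <x, A^* y> gives (Ax)^T y = x^T (A^*) y, i.e. x^T A^T y = x^T (A^*) y. Since this holds for all x, y, we must have A^* = A^T. Therefore
A^* =
[[3, 0, 2],
 [1, -2, -1],
 [-3, -3, 3]].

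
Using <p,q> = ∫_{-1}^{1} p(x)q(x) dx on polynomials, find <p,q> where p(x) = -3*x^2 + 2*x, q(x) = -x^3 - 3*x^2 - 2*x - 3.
<p,q> = 92/15

Expand the product: p(x)·q(x) = 3*x^5 + 7*x^4 + 5*x^2 - 6*x.
∫_{-1}^{1} of each monomial x^k gives [2/(k+1) if k even, 0 if k odd]. Integrating term-by-term (or equivalently evaluating the antiderivative F(x) = x^6/2 + 7*x^5/5 + 5*x^3/3 - 3*x^2 at the endpoints):
  F(1) − F(−1) = 17/30 − (-167/30) = 92/15.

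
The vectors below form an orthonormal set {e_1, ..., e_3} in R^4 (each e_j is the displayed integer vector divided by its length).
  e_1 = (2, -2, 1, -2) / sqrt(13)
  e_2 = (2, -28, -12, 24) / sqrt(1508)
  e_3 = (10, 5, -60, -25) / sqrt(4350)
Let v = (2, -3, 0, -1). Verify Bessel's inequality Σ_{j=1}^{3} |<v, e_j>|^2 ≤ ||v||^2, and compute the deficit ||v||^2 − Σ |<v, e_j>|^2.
Σ |<v, e_j>|^2 = 14; ||v||^2 = 14; deficit = 0

Write each e_j = u_j / sqrt(<u_j, u_j>) where u_j is the displayed integer vector. Then <v, e_j> = <v, u_j> / sqrt(<u_j, u_j>), so |<v, e_j>|^2 = <v, u_j>^2 / <u_j, u_j>.
Coefficients: <v, e_1> = 12/sqrt(13), <v, e_2> = 64/sqrt(1508), <v, e_3> = 30/sqrt(4350).
Square and sum: Σ |<v, e_j>|^2 = 14.
Compute ||v||^2 = v·v = 14.
Deficit = 14 − 14 = 0 ≥ 0, confirming Bessel's inequality. (The deficit equals ||v − Σ <v,e_j> e_j||^2, the squared distance from v to span{e_j}.)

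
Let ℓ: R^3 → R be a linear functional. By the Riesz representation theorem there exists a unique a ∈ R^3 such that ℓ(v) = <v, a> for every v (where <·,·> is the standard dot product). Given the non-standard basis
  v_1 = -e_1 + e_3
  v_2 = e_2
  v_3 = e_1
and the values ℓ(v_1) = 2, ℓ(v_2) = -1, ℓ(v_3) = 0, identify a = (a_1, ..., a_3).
a = (0, -1, 2)

Write a = (a_1, ..., a_3) in the standard basis. For each basis vector v_i, ℓ(v_i) = <v_i, a> is a linear equation in the a_j's. Collect the n equations into a matrix system V a = ℓ, where row i of V is v_i (expressed in the standard basis). Since V is invertible (lower-triangular with 1s on the diagonal, up to permutation), solve by back-substitution:
  V =
[[-1, 0, 1],
 [0, 1, 0],
 [1, 0, 0]]
  V a = (2, -1, 0)
Solving gives a = (0, -1, 2).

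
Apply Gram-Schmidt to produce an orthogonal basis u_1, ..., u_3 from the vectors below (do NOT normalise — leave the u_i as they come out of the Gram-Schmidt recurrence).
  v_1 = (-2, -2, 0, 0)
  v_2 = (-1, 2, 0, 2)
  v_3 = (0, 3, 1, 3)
Orthogonal basis:
  u_1 = (-2, -2, 0, 0)
  u_2 = (-3/2, 3/2, 0, 2)
  u_3 = (6/17, -6/17, 1, 9/17)

Apply the Gram-Schmidt recurrence
  u_1 = v_1
  u_i = v_i − Σ_{j<i} ((v_i · u_j) / (u_j · u_j)) · u_j.

Step by step this gives:
  u_1 = (-2, -2, 0, 0)
  u_2 = (-3/2, 3/2, 0, 2)
  u_3 = (6/17, -6/17, 1, 9/17)

Orthogonality check:
  u_2 · u_1 = 0 (should be 0)
  u_3 · u_1 = 0 (should be 0)
  u_3 · u_2 = 0 (should be 0)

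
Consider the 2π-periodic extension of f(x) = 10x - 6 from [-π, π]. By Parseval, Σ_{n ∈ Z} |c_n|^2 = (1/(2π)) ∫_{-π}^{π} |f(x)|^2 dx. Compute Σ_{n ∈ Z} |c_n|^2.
Σ |c_n|^2 = 100π^2/3 + 36

Expand and integrate term by term over [-π, π]:
  ∫ (10x)^2 dx = 100·(2π^3/3); ∫ 2·10·(-6)·x dx = 0 (odd integrand); ∫ (-6)^2 dx = 36·2π.
So (1/(2π)) ∫_{-π}^{π} (10x - 6)^2 dx = 100π^2/3 + 36 = 100π^2/3 + 36.
Parseval ⇒ Σ |c_n|^2 = 100π^2/3 + 36.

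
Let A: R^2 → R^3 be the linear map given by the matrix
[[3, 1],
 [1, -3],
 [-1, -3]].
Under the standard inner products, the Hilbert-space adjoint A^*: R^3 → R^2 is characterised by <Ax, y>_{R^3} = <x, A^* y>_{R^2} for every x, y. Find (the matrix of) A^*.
A^* = A^T =
[[3, 1, -1],
 [1, -3, -3]]

For real matrices with standard dot products, the defining identity <Ax, y> = <x, A^* y> gives (Ax)^T y = x^T (A^*) y, i.e. x^T A^T y = x^T (A^*) y. Since this holds for all x, y, we must have A^* = A^T. Therefore
A^* =
[[3, 1, -1],
 [1, -3, -3]].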